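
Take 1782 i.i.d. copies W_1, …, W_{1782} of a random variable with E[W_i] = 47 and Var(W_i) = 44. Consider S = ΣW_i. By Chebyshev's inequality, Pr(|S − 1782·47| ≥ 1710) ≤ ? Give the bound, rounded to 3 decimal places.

Var(S) = n·Var(W_i) = 1782·44 = 78408.
Chebyshev: Pr(|S − 1782·47| ≥ 1710) ≤ Var(S)/1710² = 78408/2924100 = 0.0268.

0.027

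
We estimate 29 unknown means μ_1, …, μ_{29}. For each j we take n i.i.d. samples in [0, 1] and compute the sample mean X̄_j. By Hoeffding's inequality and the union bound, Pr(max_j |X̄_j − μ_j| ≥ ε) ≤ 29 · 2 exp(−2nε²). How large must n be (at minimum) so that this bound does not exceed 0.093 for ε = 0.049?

1341

Need 2·29·exp(−2nε²) ≤ 0.093, i.e. exp(−2nε²) ≤ 0.093/58.
So 2nε² ≥ ln(58/0.093) = 6.435599.
Hence n ≥ 6.435599/(2·0.049²) = 1340.191.
The smallest integer n is 1341.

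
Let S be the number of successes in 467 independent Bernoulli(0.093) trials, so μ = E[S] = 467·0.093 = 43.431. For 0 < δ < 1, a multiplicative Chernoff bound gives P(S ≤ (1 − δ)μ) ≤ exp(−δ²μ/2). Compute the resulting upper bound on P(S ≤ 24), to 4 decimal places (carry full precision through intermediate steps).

Write 24 = (1 − δ)μ, so δ = 1 − 24/43.431 = 0.4473993…
Then the exponent is δ²μ/2 = (μ − 24)²/(2μ) = 4.346708.
Bound = exp(−4.346708) = 0.01295.

0.0129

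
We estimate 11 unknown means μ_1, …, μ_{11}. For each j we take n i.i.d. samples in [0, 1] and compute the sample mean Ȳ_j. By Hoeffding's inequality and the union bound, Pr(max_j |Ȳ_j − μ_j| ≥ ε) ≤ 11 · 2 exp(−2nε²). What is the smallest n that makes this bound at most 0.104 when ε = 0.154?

Need 2·11·exp(−2nε²) ≤ 0.104, i.e. exp(−2nε²) ≤ 0.104/22.
So 2nε² ≥ ln(22/0.104) = 5.354407.
Hence n ≥ 5.354407/(2·0.154²) = 112.886.
The smallest integer n is 113.

113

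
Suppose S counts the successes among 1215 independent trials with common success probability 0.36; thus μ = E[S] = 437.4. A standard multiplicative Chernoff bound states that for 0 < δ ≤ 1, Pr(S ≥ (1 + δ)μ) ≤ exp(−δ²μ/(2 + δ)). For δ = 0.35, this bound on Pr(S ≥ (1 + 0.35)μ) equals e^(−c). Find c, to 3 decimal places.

22.801

c = δ²μ/(2 + δ) = 0.35²·437.4/(2 + 0.35) = 22.8006.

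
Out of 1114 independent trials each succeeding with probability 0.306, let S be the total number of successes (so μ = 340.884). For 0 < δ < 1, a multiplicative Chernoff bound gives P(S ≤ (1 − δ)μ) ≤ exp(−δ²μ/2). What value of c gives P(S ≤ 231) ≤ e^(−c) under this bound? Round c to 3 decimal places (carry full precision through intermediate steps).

17.711

Write 231 = (1 − δ)μ, so δ = 1 − 231/340.884 = 0.3223501…
Then the exponent is δ²μ/2 = (μ − 231)²/(2μ) = 17.710561.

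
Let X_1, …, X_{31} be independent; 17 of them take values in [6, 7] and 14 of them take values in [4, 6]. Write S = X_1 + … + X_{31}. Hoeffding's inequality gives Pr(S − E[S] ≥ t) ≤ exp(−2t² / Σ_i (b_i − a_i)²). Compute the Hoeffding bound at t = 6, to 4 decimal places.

Σ(b_i − a_i)² = 17·1² + 14·2² = 73.
Exponent = 2·6² / 73 = 0.98630.
Bound = exp(−0.98630) = 0.37295.

0.3730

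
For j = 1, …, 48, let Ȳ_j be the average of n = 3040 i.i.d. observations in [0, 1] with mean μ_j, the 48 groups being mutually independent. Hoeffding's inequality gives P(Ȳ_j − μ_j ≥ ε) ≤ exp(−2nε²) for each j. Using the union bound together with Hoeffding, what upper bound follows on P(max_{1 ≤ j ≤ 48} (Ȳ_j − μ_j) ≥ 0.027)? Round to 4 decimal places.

0.5706

Per-experiment Hoeffding bound: exp(−2·3040·0.027²) = exp(−4.43232) = 0.011887.
Union bound over 48 events: 48·0.011887 = 0.57057.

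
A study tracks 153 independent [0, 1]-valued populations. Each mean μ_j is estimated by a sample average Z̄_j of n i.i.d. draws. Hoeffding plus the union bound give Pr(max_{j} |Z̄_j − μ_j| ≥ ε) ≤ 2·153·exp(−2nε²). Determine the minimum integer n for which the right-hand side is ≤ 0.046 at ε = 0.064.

1075

Need 2·153·exp(−2nε²) ≤ 0.046, i.e. exp(−2nε²) ≤ 0.046/306.
So 2nε² ≥ ln(306/0.046) = 8.802699.
Hence n ≥ 8.802699/(2·0.064²) = 1074.548.
The smallest integer n is 1075.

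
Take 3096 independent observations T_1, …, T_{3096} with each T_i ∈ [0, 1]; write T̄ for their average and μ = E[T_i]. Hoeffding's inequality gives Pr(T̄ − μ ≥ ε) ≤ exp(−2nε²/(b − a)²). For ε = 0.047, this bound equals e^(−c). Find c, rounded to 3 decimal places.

c = 2nε²/(b − a)² = 2·3096·0.047² / 1² = 13.6781.

13.678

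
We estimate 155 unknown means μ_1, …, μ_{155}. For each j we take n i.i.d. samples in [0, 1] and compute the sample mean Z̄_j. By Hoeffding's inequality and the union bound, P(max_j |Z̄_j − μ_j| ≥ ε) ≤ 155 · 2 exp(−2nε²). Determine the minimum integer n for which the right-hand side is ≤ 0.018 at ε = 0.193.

131

Need 2·155·exp(−2nε²) ≤ 0.018, i.e. exp(−2nε²) ≤ 0.018/310.
So 2nε² ≥ ln(310/0.018) = 9.753956.
Hence n ≥ 9.753956/(2·0.193²) = 130.929.
The smallest integer n is 131.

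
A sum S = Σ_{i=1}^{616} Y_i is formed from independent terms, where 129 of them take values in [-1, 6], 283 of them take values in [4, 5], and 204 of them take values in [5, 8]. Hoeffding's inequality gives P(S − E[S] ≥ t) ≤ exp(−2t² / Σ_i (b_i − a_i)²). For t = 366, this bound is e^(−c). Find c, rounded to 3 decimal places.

31.743

Σ(b_i − a_i)² = 129·7² + 283·1² + 204·3² = 8440.
c = 2t² / 8440 = 2·366² / 8440 = 31.7431.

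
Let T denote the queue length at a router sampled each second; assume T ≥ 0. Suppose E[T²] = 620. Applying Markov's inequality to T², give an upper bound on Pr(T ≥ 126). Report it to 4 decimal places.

0.0391

Since T ≥ 0, the event {T ≥ 126} is the same as {T² ≥ 15876}.
Markov's inequality applied to T² gives Pr(T² ≥ 15876) ≤ E[T²]/15876 = 620/15876 = 0.0391.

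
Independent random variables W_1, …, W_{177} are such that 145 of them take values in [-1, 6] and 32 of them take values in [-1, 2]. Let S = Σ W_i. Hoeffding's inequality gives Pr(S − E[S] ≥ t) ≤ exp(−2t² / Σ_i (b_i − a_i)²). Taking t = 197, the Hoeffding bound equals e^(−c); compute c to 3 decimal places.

10.499

Σ(b_i − a_i)² = 145·7² + 32·3² = 7393.
c = 2t² / 7393 = 2·197² / 7393 = 10.4989.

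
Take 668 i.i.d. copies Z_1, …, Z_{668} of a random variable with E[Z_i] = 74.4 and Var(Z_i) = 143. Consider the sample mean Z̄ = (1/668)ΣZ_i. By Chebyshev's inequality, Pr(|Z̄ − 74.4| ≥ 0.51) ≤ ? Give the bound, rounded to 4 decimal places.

Var(Z̄) = Var(Z_i)/n = 143/668 = 0.21407.
Chebyshev: Pr(|Z̄ − 74.4| ≥ 0.51) ≤ Var(Z̄)/(0.51)² = 143/(668·0.51²) = 0.8230.

0.8230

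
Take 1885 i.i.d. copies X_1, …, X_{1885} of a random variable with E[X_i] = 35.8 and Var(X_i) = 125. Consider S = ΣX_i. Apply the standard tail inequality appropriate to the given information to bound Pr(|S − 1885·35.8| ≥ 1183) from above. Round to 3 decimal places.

0.168

With mean and variance of each term known, Chebyshev's inequality bounds the deviation of the sum (or sample mean).
Var(S) = n·Var(X_i) = 1885·125 = 235625.
Chebyshev: Pr(|S − 1885·35.8| ≥ 1183) ≤ Var(S)/1183² = 235625/1399489 = 0.1684.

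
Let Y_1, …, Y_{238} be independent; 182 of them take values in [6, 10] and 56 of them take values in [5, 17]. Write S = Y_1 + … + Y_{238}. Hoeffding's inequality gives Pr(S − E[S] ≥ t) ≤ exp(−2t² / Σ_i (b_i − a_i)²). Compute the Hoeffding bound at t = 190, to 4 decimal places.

0.0014

Σ(b_i − a_i)² = 182·4² + 56·12² = 10976.
Exponent = 2·190² / 10976 = 6.57799.
Bound = exp(−6.57799) = 0.00139.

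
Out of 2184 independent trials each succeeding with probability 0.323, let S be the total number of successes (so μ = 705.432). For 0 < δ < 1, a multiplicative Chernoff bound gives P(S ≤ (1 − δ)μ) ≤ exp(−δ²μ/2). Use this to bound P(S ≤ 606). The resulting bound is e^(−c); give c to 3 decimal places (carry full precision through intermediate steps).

7.008

Write 606 = (1 − δ)μ, so δ = 1 − 606/705.432 = 0.1409519…
Then the exponent is δ²μ/2 = (μ − 606)²/(2μ) = 7.007566.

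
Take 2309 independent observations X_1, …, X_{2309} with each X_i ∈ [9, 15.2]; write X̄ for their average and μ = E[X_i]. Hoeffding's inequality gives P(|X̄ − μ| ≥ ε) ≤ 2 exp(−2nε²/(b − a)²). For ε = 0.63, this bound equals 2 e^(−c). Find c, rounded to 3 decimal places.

47.682

c = 2nε²/(b − a)² = 2·2309·0.63² / 6.2² = 47.6817.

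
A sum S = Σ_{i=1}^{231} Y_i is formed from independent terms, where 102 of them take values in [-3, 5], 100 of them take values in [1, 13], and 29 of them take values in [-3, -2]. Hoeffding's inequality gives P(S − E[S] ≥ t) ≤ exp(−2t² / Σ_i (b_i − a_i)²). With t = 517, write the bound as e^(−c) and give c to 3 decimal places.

Σ(b_i − a_i)² = 102·8² + 100·12² + 29·1² = 20957.
c = 2t² / 20957 = 2·517² / 20957 = 25.5083.

25.508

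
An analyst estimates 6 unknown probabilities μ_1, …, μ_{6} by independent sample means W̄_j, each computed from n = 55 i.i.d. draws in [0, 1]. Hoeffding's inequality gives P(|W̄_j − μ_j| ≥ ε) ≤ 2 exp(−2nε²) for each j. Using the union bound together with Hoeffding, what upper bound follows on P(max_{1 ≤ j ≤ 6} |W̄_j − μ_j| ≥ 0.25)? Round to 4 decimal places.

Per-experiment Hoeffding bound: 2·exp(−2·55·0.25²) = 2·exp(−6.87500) = 0.0020666.
Union bound over 6 events: 6·0.0020666 = 0.01240.

0.0124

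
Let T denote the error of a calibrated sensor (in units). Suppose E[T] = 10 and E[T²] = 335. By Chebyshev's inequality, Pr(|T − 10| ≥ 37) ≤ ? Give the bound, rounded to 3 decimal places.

0.172

Var(T) = E[T²] − (E[T])² = 335 − 100 = 235.
Chebyshev's inequality: Pr(|T − μ| ≥ t) ≤ Var(T)/t² = 235/1369 = 0.1717.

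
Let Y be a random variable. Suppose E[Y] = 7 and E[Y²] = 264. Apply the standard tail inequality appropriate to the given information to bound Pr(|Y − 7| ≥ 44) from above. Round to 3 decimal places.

The first two moments determine the variance, so Chebyshev's inequality is the sharpest standard bound available.
Var(Y) = E[Y²] − (E[Y])² = 264 − 49 = 215.
Chebyshev's inequality: Pr(|Y − μ| ≥ t) ≤ Var(Y)/t² = 215/1936 = 0.1111.

0.111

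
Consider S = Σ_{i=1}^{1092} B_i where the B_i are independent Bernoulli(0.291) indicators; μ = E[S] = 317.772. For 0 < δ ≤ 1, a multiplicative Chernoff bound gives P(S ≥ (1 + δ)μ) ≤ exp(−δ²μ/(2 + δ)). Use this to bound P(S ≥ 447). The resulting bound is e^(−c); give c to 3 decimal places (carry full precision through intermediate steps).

21.836

Write 447 = (1 + δ)μ, so δ = 447/317.772 − 1 = 0.4066689…
Then the exponent is δ²μ/(2 + δ) = (447 − μ)² / (μ·(2 + δ)) = 21.836411.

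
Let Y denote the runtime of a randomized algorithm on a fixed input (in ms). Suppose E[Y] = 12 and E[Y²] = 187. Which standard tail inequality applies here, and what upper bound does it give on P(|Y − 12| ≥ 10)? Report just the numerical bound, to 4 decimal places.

The first two moments determine the variance, so Chebyshev's inequality is the sharpest standard bound available.
Var(Y) = E[Y²] − (E[Y])² = 187 − 144 = 43.
Chebyshev's inequality: P(|Y − μ| ≥ t) ≤ Var(Y)/t² = 43/100 = 0.4300.

0.4300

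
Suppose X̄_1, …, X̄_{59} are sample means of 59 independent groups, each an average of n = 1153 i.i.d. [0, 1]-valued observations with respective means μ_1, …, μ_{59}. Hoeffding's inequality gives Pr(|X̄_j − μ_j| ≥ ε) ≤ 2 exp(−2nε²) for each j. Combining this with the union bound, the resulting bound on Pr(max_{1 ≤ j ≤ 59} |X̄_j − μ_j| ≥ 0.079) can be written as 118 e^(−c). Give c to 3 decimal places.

14.392

Union bound over the 59 events: Pr(max_{1 ≤ j ≤ 59} |X̄_j − μ_j| ≥ 0.079) ≤ 59·2·exp(−2nε²) = 118 exp(−2·1153·0.079²).
So c = 2·1153·0.079² = 14.3917.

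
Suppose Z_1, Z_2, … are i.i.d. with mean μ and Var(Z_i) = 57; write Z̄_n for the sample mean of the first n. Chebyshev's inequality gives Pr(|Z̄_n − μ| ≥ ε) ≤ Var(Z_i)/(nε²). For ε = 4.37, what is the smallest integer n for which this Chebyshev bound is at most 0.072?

42

Require 57/(n·4.37²) ≤ 0.072, i.e. n ≥ 57/(0.072·4.37²) = 41.455.
The smallest integer n is 42.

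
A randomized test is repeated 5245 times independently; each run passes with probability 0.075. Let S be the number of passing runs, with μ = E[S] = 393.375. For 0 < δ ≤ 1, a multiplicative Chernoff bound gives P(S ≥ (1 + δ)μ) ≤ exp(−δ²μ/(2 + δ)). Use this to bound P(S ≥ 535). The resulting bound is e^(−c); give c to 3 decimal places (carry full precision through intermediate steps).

Write 535 = (1 + δ)μ, so δ = 535/393.375 − 1 = 0.3600254…
Then the exponent is δ²μ/(2 + δ) = (535 − μ)² / (μ·(2 + δ)) = 21.605106.

21.605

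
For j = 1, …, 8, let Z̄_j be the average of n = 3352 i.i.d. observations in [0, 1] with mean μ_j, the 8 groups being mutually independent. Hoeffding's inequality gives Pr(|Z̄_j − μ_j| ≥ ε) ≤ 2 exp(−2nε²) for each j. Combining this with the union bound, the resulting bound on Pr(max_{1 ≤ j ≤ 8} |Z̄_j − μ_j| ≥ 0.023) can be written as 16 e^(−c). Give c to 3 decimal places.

3.546

Union bound over the 8 events: Pr(max_{1 ≤ j ≤ 8} |Z̄_j − μ_j| ≥ 0.023) ≤ 8·2·exp(−2nε²) = 16 exp(−2·3352·0.023²).
So c = 2·3352·0.023² = 3.5464.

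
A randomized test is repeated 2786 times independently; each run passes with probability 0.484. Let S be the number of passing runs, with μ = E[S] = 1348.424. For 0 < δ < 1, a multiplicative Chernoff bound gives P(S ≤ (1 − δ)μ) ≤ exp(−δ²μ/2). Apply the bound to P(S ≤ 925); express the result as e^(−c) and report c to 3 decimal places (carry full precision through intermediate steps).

Write 925 = (1 − δ)μ, so δ = 1 − 925/1348.424 = 0.314014…
Then the exponent is δ²μ/2 = (μ − 925)²/(2μ) = 66.480530.

66.481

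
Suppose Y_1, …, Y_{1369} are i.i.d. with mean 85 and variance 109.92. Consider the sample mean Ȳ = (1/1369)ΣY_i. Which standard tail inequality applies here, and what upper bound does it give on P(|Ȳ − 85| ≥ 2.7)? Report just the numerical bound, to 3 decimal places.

0.011

With mean and variance of each term known, Chebyshev's inequality bounds the deviation of the sum (or sample mean).
Var(Ȳ) = Var(Y_i)/n = 109.92/1369 = 0.080292.
Chebyshev: P(|Ȳ − 85| ≥ 2.7) ≤ Var(Ȳ)/(2.7)² = 109.92/(1369·2.7²) = 0.0110.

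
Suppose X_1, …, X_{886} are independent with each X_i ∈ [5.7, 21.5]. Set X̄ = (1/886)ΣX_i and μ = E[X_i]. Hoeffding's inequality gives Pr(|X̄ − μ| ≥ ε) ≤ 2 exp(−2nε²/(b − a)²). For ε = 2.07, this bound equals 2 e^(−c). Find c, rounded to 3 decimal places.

30.415

c = 2nε²/(b − a)² = 2·886·2.07² / 15.8² = 30.4152.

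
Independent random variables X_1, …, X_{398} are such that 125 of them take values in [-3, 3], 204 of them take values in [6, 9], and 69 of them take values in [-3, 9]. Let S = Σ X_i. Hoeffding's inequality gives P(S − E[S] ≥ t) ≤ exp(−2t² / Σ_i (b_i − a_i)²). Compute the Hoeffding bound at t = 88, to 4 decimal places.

Σ(b_i − a_i)² = 125·6² + 204·3² + 69·12² = 16272.
Exponent = 2·88² / 16272 = 0.95182.
Bound = exp(−0.95182) = 0.38604.

0.3860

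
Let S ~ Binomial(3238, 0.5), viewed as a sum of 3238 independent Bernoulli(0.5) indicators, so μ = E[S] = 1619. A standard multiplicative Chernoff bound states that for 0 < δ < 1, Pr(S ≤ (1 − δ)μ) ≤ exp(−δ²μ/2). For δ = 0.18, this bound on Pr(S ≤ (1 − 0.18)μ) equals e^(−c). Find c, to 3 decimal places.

c = δ²μ/2 = 0.18²·1619/2 = 26.2278.

26.228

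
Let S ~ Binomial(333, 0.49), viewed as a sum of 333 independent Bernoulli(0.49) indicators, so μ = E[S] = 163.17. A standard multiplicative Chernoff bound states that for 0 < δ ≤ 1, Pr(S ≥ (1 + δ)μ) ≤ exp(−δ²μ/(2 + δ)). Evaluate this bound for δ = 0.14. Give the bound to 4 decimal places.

0.2244

Exponent = δ²μ/(2 + δ) = 0.14²·163.17/2.14 = 1.4945.
Bound = exp(−1.4945) = 0.22437.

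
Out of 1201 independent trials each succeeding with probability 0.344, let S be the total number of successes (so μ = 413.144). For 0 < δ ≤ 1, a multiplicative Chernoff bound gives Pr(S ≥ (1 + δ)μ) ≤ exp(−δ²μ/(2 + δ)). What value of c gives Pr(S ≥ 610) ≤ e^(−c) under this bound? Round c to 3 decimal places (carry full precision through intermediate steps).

37.876

Write 610 = (1 + δ)μ, so δ = 610/413.144 − 1 = 0.4764828…
Then the exponent is δ²μ/(2 + δ) = (610 − μ)² / (μ·(2 + δ)) = 37.875690.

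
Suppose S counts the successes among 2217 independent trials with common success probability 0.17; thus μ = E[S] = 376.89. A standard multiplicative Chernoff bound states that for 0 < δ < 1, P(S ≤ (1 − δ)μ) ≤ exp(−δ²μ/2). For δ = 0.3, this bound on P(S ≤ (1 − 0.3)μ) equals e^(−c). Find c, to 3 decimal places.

c = δ²μ/2 = 0.3²·376.89/2 = 16.9600.

16.960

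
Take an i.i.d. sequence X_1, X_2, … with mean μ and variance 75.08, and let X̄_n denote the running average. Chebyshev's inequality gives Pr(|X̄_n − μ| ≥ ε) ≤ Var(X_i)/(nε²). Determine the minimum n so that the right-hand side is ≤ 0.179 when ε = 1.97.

109

Require 75.08/(n·1.97²) ≤ 0.179, i.e. n ≥ 75.08/(0.179·1.97²) = 108.078.
The smallest integer n is 109.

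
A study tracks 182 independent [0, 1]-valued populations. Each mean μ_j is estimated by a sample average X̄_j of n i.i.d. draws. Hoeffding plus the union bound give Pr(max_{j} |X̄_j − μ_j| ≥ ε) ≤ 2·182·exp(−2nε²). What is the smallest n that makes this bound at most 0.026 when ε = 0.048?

2072

Need 2·182·exp(−2nε²) ≤ 0.026, i.e. exp(−2nε²) ≤ 0.026/364.
So 2nε² ≥ ln(364/0.026) = 9.546813.
Hence n ≥ 9.546813/(2·0.048²) = 2071.791.
The smallest integer n is 2072.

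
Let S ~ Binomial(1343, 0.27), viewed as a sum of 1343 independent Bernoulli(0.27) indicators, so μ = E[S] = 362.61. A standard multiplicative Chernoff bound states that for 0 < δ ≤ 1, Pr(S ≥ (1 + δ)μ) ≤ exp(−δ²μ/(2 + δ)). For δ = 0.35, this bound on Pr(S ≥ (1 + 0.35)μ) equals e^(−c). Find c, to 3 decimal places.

18.902

c = δ²μ/(2 + δ) = 0.35²·362.61/(2 + 0.35) = 18.9020.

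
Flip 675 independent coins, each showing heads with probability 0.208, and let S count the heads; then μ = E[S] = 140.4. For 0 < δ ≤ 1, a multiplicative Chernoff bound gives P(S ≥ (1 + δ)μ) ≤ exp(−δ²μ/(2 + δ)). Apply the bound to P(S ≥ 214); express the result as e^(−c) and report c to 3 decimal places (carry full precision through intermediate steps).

15.285

Write 214 = (1 + δ)μ, so δ = 214/140.4 − 1 = 0.5242165…
Then the exponent is δ²μ/(2 + δ) = (214 − μ)² / (μ·(2 + δ)) = 15.284876.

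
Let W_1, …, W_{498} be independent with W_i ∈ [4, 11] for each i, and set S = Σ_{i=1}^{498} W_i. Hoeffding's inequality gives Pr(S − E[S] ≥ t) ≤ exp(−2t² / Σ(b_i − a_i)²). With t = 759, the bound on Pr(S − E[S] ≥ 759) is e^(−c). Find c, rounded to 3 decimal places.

Σ(b_i − a_i)² = 498·(7)² = 24402.
c = 2t²/24402 = 2·759²/24402 = 47.2159.

47.216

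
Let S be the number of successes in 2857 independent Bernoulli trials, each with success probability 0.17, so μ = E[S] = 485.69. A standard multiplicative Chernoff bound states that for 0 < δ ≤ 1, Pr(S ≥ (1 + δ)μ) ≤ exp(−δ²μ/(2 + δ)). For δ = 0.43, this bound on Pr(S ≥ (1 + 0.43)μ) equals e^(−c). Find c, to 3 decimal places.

c = δ²μ/(2 + δ) = 0.43²·485.69/(2 + 0.43) = 36.9564.

36.956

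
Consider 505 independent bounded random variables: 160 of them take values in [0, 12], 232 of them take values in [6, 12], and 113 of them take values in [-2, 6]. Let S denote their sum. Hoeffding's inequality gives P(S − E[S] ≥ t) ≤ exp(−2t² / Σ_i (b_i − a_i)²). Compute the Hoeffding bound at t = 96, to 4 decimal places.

Σ(b_i − a_i)² = 160·12² + 232·6² + 113·8² = 38624.
Exponent = 2·96² / 38624 = 0.47722.
Bound = exp(−0.47722) = 0.62051.

0.6205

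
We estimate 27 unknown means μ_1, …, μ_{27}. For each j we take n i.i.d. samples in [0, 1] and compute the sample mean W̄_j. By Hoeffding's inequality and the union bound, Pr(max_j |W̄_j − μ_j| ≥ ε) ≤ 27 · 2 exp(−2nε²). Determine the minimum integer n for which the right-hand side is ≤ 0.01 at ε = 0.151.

189

Need 2·27·exp(−2nε²) ≤ 0.01, i.e. exp(−2nε²) ≤ 0.01/54.
So 2nε² ≥ ln(54/0.01) = 8.594154.
Hence n ≥ 8.594154/(2·0.151²) = 188.460.
The smallest integer n is 189.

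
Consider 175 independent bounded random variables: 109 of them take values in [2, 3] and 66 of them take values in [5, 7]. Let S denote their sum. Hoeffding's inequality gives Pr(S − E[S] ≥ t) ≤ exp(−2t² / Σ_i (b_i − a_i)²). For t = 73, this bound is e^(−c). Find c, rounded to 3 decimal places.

Σ(b_i − a_i)² = 109·1² + 66·2² = 373.
c = 2t² / 373 = 2·73² / 373 = 28.5737.

28.574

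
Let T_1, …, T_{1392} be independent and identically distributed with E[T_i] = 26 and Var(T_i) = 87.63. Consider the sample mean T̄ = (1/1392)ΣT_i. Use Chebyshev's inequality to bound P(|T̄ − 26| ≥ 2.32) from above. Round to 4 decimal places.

0.0117

Var(T̄) = Var(T_i)/n = 87.63/1392 = 0.062953.
Chebyshev: P(|T̄ − 26| ≥ 2.32) ≤ Var(T̄)/(2.32)² = 87.63/(1392·2.32²) = 0.0117.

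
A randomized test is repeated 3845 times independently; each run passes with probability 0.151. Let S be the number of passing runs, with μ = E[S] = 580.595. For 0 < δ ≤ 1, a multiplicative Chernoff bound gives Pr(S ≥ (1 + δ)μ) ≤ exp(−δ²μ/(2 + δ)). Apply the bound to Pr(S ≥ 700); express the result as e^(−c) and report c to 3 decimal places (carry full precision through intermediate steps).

11.134

Write 700 = (1 + δ)μ, so δ = 700/580.595 − 1 = 0.2056597…
Then the exponent is δ²μ/(2 + δ) = (700 − μ)² / (μ·(2 + δ)) = 11.133539.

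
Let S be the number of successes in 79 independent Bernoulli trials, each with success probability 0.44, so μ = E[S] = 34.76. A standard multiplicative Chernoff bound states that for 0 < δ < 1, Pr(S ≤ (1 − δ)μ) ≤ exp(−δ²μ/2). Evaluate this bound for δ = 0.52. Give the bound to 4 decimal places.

Exponent = δ²μ/2 = 0.52²·34.76/2 = 4.6996.
Bound = exp(−4.6996) = 0.00910.

0.0091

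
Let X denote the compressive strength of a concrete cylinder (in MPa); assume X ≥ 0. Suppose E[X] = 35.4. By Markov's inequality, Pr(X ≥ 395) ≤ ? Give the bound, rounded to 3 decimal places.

Markov's inequality: for a non-negative random variable, Pr(X ≥ a) ≤ E[X]/a.
Here E[X] = 35.4 and a = 395, so the bound is 35.4/395 = 0.0896.

0.090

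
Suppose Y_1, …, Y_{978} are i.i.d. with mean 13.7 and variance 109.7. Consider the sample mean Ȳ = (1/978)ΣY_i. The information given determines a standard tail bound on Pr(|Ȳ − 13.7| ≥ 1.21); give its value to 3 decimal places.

With mean and variance of each term known, Chebyshev's inequality bounds the deviation of the sum (or sample mean).
Var(Ȳ) = Var(Y_i)/n = 109.7/978 = 0.11217.
Chebyshev: Pr(|Ȳ − 13.7| ≥ 1.21) ≤ Var(Ȳ)/(1.21)² = 109.7/(978·1.21²) = 0.0766.

0.077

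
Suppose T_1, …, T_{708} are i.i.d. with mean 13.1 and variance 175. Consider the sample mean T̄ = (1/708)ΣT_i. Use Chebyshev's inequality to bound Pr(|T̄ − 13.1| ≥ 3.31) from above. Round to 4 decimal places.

Var(T̄) = Var(T_i)/n = 175/708 = 0.24718.
Chebyshev: Pr(|T̄ − 13.1| ≥ 3.31) ≤ Var(T̄)/(3.31)² = 175/(708·3.31²) = 0.0226.

0.0226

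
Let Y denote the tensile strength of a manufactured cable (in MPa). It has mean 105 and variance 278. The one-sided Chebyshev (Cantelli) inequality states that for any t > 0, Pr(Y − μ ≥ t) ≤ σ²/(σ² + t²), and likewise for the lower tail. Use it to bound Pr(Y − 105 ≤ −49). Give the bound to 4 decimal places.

0.1038

Here σ² = 278 and t = 49, so σ² + t² = 2679.
Cantelli's bound: 278/2679 = 0.1038.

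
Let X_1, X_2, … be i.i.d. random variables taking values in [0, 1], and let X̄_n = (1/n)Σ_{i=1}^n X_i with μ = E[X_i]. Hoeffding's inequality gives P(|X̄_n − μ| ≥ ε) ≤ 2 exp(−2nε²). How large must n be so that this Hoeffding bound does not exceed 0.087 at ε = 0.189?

44

Require 2·exp(−2nε²) ≤ 0.087, i.e. 2nε² ≥ ln(2/0.087) = 3.134994.
So n ≥ 3.134994 / (2·0.189²) = 43.882.
The smallest integer n is 44.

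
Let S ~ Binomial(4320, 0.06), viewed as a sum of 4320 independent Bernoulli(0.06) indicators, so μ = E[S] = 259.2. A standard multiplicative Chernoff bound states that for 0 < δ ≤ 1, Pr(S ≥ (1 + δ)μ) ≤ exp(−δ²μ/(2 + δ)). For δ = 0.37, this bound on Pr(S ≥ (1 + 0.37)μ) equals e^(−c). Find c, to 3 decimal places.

c = δ²μ/(2 + δ) = 0.37²·259.2/(2 + 0.37) = 14.9724.

14.972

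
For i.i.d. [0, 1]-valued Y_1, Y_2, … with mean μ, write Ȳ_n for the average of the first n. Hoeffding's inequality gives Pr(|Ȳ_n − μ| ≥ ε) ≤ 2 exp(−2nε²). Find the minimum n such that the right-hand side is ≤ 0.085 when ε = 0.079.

254

Require 2·exp(−2nε²) ≤ 0.085, i.e. 2nε² ≥ ln(2/0.085) = 3.158251.
So n ≥ 3.158251 / (2·0.079²) = 253.024.
The smallest integer n is 254.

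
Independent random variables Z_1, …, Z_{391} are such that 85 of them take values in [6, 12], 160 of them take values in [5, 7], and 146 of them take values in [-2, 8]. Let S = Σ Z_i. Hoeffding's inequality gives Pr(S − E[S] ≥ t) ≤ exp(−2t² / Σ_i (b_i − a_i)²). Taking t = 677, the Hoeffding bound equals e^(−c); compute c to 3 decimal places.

50.091

Σ(b_i − a_i)² = 85·6² + 160·2² + 146·10² = 18300.
c = 2t² / 18300 = 2·677² / 18300 = 50.0906.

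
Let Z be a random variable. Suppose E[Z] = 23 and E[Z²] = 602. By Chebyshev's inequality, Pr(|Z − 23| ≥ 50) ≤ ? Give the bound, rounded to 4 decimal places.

Var(Z) = E[Z²] − (E[Z])² = 602 − 529 = 73.
Chebyshev's inequality: Pr(|Z − μ| ≥ t) ≤ Var(Z)/t² = 73/2500 = 0.0292.

0.0292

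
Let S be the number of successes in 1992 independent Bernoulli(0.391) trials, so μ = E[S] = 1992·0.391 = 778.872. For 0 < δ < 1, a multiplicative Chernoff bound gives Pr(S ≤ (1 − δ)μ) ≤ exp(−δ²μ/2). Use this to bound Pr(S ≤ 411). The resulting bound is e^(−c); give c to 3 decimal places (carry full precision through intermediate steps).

86.876

Write 411 = (1 − δ)μ, so δ = 1 − 411/778.872 = 0.4723138…
Then the exponent is δ²μ/2 = (μ − 411)²/(2μ) = 86.875513.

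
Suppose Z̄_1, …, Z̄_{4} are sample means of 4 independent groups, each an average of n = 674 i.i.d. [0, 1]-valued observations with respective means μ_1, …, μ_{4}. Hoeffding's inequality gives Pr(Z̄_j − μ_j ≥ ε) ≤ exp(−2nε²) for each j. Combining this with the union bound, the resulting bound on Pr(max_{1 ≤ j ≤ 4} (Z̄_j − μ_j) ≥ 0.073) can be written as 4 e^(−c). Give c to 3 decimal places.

Union bound over the 4 events: Pr(max_{1 ≤ j ≤ 4} (Z̄_j − μ_j) ≥ 0.073) ≤ 4·exp(−2nε²) = 4 exp(−2·674·0.073²).
So c = 2·674·0.073² = 7.1835.

7.183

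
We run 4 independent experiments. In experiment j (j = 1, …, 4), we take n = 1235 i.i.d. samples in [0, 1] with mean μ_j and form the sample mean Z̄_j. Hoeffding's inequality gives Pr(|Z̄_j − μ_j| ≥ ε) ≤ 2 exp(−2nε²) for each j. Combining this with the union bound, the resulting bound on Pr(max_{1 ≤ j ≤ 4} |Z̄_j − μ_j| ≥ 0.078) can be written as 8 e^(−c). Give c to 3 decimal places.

Union bound over the 4 events: Pr(max_{1 ≤ j ≤ 4} |Z̄_j − μ_j| ≥ 0.078) ≤ 4·2·exp(−2nε²) = 8 exp(−2·1235·0.078²).
So c = 2·1235·0.078² = 15.0275.

15.027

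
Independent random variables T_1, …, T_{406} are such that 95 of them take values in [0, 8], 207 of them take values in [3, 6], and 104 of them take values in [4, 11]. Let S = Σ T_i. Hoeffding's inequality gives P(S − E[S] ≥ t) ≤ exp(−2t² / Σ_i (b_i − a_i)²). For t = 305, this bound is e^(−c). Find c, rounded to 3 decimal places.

14.269

Σ(b_i − a_i)² = 95·8² + 207·3² + 104·7² = 13039.
c = 2t² / 13039 = 2·305² / 13039 = 14.2687.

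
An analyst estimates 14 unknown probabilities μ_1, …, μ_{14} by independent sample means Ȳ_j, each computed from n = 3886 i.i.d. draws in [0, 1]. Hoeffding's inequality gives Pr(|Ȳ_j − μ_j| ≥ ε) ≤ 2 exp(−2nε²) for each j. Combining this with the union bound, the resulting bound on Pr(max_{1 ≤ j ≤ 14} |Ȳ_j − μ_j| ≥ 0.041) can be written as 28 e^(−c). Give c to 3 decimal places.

Union bound over the 14 events: Pr(max_{1 ≤ j ≤ 14} |Ȳ_j − μ_j| ≥ 0.041) ≤ 14·2·exp(−2nε²) = 28 exp(−2·3886·0.041²).
So c = 2·3886·0.041² = 13.0647.

13.065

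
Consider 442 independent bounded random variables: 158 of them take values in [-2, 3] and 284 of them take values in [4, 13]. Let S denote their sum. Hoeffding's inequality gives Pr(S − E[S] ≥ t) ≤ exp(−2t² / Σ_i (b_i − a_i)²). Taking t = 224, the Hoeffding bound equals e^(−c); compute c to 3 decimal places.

3.723

Σ(b_i − a_i)² = 158·5² + 284·9² = 26954.
c = 2t² / 26954 = 2·224² / 26954 = 3.7231.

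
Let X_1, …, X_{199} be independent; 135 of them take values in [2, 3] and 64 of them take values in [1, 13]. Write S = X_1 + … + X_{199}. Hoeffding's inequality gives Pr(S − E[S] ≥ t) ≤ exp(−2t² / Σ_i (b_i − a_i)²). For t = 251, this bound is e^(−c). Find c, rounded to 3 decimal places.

13.475

Σ(b_i − a_i)² = 135·1² + 64·12² = 9351.
c = 2t² / 9351 = 2·251² / 9351 = 13.4747.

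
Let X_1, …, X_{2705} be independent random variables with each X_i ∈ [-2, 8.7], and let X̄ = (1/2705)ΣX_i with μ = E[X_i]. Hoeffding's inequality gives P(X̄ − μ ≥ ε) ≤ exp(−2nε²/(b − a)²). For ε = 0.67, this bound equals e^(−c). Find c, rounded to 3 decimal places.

c = 2nε²/(b − a)² = 2·2705·0.67² / 10.7² = 21.2119.

21.212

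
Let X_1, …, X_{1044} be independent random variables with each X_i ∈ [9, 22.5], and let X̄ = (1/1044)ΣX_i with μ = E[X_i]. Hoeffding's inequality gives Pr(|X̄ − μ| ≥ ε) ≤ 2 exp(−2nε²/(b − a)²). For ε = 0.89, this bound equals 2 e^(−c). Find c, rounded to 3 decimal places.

c = 2nε²/(b − a)² = 2·1044·0.89² / 13.5² = 9.0749.

9.075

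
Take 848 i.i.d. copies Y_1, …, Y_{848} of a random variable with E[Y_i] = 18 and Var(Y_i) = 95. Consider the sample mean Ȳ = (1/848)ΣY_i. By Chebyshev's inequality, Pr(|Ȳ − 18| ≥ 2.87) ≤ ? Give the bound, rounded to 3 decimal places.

0.014

Var(Ȳ) = Var(Y_i)/n = 95/848 = 0.11203.
Chebyshev: Pr(|Ȳ − 18| ≥ 2.87) ≤ Var(Ȳ)/(2.87)² = 95/(848·2.87²) = 0.0136.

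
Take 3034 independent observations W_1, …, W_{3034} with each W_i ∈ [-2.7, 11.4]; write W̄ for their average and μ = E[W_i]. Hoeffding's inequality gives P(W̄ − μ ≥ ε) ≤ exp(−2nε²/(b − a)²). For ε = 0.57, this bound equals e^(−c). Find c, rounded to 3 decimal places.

c = 2nε²/(b − a)² = 2·3034·0.57² / 14.1² = 9.9165.

9.916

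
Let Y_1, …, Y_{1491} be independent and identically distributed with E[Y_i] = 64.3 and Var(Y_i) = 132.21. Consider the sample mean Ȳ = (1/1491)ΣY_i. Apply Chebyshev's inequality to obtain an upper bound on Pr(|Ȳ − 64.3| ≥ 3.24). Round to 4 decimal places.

0.0084

Var(Ȳ) = Var(Y_i)/n = 132.21/1491 = 0.088672.
Chebyshev: Pr(|Ȳ − 64.3| ≥ 3.24) ≤ Var(Ȳ)/(3.24)² = 132.21/(1491·3.24²) = 0.0084.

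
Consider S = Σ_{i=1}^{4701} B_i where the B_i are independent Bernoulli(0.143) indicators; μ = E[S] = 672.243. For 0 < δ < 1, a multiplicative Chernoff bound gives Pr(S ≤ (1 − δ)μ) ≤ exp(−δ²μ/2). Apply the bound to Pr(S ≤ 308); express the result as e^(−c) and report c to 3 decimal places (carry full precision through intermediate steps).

98.679

Write 308 = (1 − δ)μ, so δ = 1 − 308/672.243 = 0.5418323…
Then the exponent is δ²μ/2 = (μ − 308)²/(2μ) = 98.679319.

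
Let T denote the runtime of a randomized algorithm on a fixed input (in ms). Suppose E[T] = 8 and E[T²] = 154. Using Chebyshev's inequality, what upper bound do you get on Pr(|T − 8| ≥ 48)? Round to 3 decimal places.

0.039

Var(T) = E[T²] − (E[T])² = 154 − 64 = 90.
Chebyshev's inequality: Pr(|T − μ| ≥ t) ≤ Var(T)/t² = 90/2304 = 0.0391.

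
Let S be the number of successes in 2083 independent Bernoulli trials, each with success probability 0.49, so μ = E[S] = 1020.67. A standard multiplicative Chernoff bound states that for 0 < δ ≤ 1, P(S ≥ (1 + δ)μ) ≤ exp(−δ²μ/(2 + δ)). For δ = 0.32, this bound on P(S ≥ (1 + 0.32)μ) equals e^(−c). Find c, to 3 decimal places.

45.050

c = δ²μ/(2 + δ) = 0.32²·1020.67/(2 + 0.32) = 45.0503.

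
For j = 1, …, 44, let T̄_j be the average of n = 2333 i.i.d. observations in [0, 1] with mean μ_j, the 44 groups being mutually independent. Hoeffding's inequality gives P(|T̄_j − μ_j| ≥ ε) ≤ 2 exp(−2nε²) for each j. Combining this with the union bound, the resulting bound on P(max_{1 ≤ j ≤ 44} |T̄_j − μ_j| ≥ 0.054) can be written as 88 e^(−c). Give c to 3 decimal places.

13.606

Union bound over the 44 events: P(max_{1 ≤ j ≤ 44} |T̄_j − μ_j| ≥ 0.054) ≤ 44·2·exp(−2nε²) = 88 exp(−2·2333·0.054²).
So c = 2·2333·0.054² = 13.6061.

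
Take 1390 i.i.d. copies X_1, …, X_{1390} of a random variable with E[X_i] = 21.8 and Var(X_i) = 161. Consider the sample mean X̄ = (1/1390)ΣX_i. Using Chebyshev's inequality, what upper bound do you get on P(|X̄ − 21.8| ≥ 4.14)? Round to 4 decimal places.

0.0068

Var(X̄) = Var(X_i)/n = 161/1390 = 0.11583.
Chebyshev: P(|X̄ − 21.8| ≥ 4.14) ≤ Var(X̄)/(4.14)² = 161/(1390·4.14²) = 0.0068.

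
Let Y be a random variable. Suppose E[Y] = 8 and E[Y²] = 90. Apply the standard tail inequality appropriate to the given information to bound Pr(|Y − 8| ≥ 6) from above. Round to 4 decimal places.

The first two moments determine the variance, so Chebyshev's inequality is the sharpest standard bound available.
Var(Y) = E[Y²] − (E[Y])² = 90 − 64 = 26.
Chebyshev's inequality: Pr(|Y − μ| ≥ t) ≤ Var(Y)/t² = 26/36 = 0.7222.

0.7222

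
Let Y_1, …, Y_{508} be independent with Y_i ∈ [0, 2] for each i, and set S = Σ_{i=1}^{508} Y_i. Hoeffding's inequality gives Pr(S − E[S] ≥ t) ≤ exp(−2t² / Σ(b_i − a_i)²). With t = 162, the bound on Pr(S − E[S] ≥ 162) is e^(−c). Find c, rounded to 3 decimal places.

Σ(b_i − a_i)² = 508·(2)² = 2032.
c = 2t²/2032 = 2·162²/2032 = 25.8307.

25.831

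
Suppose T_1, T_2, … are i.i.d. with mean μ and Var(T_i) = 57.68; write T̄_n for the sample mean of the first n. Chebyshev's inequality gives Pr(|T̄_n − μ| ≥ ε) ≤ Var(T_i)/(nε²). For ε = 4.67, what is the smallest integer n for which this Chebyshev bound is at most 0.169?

Require 57.68/(n·4.67²) ≤ 0.169, i.e. n ≥ 57.68/(0.169·4.67²) = 15.650.
The smallest integer n is 16.

16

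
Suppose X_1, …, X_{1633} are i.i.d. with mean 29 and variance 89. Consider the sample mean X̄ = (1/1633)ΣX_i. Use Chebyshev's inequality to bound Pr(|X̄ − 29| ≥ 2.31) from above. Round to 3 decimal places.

0.010

Var(X̄) = Var(X_i)/n = 89/1633 = 0.054501.
Chebyshev: Pr(|X̄ − 29| ≥ 2.31) ≤ Var(X̄)/(2.31)² = 89/(1633·2.31²) = 0.0102.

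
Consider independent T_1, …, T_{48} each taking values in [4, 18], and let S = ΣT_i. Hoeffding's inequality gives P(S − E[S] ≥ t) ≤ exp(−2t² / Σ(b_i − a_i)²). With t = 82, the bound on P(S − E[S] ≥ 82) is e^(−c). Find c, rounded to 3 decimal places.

1.429

Σ(b_i − a_i)² = 48·(14)² = 9408.
c = 2t²/9408 = 2·82²/9408 = 1.4294.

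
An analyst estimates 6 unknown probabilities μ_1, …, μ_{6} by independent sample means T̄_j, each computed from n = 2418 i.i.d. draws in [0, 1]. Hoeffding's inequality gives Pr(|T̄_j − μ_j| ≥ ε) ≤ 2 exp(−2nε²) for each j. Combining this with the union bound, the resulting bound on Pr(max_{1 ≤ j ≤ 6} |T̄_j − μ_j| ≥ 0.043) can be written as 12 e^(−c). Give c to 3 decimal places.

8.942

Union bound over the 6 events: Pr(max_{1 ≤ j ≤ 6} |T̄_j − μ_j| ≥ 0.043) ≤ 6·2·exp(−2nε²) = 12 exp(−2·2418·0.043²).
So c = 2·2418·0.043² = 8.9418.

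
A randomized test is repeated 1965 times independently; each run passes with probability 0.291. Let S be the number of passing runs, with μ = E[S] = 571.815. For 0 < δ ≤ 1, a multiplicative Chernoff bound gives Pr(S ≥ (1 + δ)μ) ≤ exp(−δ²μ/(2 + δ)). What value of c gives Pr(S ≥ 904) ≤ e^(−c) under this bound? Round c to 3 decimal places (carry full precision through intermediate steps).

Write 904 = (1 + δ)μ, so δ = 904/571.815 − 1 = 0.5809309…
Then the exponent is δ²μ/(2 + δ) = (904 − μ)² / (μ·(2 + δ)) = 74.770126.

74.770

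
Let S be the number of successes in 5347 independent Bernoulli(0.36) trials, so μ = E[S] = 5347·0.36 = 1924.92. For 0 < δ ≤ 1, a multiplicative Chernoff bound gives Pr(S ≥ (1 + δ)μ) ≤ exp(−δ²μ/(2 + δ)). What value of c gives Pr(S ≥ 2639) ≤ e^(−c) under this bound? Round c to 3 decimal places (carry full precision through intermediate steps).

111.726

Write 2639 = (1 + δ)μ, so δ = 2639/1924.92 − 1 = 0.3709661…
Then the exponent is δ²μ/(2 + δ) = (2639 − μ)² / (μ·(2 + δ)) = 111.726377.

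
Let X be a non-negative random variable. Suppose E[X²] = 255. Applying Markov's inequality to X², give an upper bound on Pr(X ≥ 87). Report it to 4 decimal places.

Since X ≥ 0, the event {X ≥ 87} is the same as {X² ≥ 7569}.
Markov's inequality applied to X² gives Pr(X² ≥ 7569) ≤ E[X²]/7569 = 255/7569 = 0.0337.

0.0337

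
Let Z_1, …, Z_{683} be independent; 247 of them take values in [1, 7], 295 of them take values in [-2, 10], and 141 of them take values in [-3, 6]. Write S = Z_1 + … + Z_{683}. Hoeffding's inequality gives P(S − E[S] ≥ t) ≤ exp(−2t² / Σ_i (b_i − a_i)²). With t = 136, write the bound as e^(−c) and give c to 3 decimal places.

Σ(b_i − a_i)² = 247·6² + 295·12² + 141·9² = 62793.
c = 2t² / 62793 = 2·136² / 62793 = 0.5891.

0.589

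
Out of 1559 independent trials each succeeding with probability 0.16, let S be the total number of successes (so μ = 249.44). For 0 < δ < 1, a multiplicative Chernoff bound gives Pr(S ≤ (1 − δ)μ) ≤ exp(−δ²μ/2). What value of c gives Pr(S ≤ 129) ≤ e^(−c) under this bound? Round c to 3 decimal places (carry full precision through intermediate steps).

29.077

Write 129 = (1 − δ)μ, so δ = 1 − 129/249.44 = 0.4828416…
Then the exponent is δ²μ/2 = (μ − 129)²/(2μ) = 29.076719.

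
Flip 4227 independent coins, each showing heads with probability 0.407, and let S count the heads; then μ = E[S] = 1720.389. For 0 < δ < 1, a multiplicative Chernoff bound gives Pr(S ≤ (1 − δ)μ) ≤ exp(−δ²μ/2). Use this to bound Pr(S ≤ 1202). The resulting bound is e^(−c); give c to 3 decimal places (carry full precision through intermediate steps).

Write 1202 = (1 − δ)μ, so δ = 1 − 1202/1720.389 = 0.3013208…
Then the exponent is δ²μ/2 = (μ − 1202)²/(2μ) = 78.100696.

78.101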